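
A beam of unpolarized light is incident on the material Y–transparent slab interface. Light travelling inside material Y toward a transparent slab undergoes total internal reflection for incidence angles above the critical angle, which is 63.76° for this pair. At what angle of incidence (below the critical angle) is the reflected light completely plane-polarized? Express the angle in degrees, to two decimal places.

sin θ_c = n₂/n₁, so n₂/n₁ = sin 63.76° = 0.8969.
Brewster: tan θ_B = n₂/n₁ = 0.8969.
θ_B = arctan(0.8969) = 41.89°.

θ_B ≈ 41.89°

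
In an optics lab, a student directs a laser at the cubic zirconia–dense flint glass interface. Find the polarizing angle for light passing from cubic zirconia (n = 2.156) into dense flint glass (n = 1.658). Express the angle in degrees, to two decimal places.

θ_B ≈ 37.56°

Brewster's condition: tan θ_B = n₂/n₁ = 1.658/2.156 = 0.7690.
θ_B = arctan(0.7690) = 37.56°.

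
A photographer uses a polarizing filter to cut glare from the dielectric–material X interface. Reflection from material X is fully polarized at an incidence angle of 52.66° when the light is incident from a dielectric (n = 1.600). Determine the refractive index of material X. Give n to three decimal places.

n ≈ 2.097

At Brewster's angle, tan θ_B = n₂/n₁ with n₁ on the incident side (a dielectric) and n₂ on the transmitted side (material X).
n₂ = n₁ tan θ_B = 1.600 × tan 52.66° = 2.097.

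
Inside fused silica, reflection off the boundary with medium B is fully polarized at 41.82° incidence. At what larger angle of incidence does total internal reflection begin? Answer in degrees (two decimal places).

θ_c ≈ 63.47°

From Brewster, n₂/n₁ = tan θ_B = tan 41.82° = 0.8947.
Then sin θ_c = n₂/n₁ = 0.8947, so θ_c = arcsin 0.8947 = 63.47°.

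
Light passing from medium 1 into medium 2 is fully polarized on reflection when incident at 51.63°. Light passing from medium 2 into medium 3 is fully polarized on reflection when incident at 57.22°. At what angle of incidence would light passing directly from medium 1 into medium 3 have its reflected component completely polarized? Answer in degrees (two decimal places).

θ_B ≈ 62.99°

n₂/n₁ = tan 51.63° = 1.2630 and n₃/n₂ = tan 57.22° = 1.5529.
n₃/n₁ = 1.9614. Then tan θ_B(1→3) = n₃/n₁, so θ_B(1→3) = arctan(1.9614) = 62.99°.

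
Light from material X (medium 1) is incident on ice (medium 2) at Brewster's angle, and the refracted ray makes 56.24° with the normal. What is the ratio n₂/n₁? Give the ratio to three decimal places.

θ_B + θ_t = 90°, so θ_B = 90° − 56.24° = 33.76°.
tan θ_B = n₂/n₁, so n₂/n₁ = tan 33.76° = 0.668.

n₂/n₁ ≈ 0.668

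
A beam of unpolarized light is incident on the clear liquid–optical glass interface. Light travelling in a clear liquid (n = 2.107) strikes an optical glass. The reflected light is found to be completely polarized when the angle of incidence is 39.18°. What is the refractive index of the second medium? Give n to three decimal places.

At the Brewster angle, tan θ_B = n₂/n₁ with n₁ on the incident side (a clear liquid) and n₂ on the transmitted side (an optical glass).
n₂ = n₁ tan θ_B = 2.107 × tan 39.18° = 1.717.

n ≈ 1.717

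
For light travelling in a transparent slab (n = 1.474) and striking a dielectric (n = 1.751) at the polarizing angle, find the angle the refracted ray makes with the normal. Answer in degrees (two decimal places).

θ_B = arctan(n₂/n₁) = arctan(1.751/1.474) = 49.91°.
Since θ_B + θ_t = 90° at Brewster incidence, θ_t = 90° − 49.91° = 40.09°.

θ_t ≈ 40.09°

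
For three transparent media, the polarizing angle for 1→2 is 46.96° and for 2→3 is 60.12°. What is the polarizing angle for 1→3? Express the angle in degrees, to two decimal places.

tan θ_B(1→2) = n₂/n₁ = tan 46.96° = 1.0709.
tan θ_B(2→3) = n₃/n₂ = tan 60.12° = 1.7405.
So n₃/n₁ = (n₂/n₁)(n₃/n₂) = 1.0709 × 1.7405 = 1.8638.
θ_B(1→3) = arctan(1.8638) = 61.78°.

θ_B ≈ 61.78°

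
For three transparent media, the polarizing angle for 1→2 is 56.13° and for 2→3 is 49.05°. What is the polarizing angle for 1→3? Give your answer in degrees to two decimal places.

θ_B ≈ 59.78°

tan θ_B(1→2) = n₂/n₁ = tan 56.13° = 1.4898.
tan θ_B(2→3) = n₃/n₂ = tan 49.05° = 1.1524.
Multiplying, n₃/n₁ = 1.4898 × 1.1524 = 1.7169, and θ_B(1→3) = arctan 1.7169 = 59.78°.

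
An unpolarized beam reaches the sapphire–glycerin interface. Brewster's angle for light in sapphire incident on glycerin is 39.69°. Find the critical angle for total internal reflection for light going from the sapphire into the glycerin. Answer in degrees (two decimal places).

θ_c ≈ 56.09°

From Brewster, n₂/n₁ = tan θ_B = tan 39.69° = 0.8299.
Then sin θ_c = n₂/n₁ = 0.8299, so θ_c = arcsin 0.8299 = 56.09°.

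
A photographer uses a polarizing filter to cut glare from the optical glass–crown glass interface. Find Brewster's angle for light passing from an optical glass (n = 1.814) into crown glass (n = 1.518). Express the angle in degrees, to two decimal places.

tan θ_B = n₂/n₁ = 1.518/1.814 = 0.8368.
θ_B = arctan(0.8368) = 39.92°.

θ_B ≈ 39.92°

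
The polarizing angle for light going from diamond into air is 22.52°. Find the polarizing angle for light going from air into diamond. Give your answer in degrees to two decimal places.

θ_B' ≈ 67.48°

tan θ_B' = n₁/n₂ = 1/tan θ_B, so θ_B' = 90° − θ_B.
θ_B' = 90° − 22.52° = 67.48°.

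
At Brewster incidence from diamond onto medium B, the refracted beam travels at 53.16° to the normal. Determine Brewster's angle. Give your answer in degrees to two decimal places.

Since the reflected and refracted rays are at right angles at the polarizing angle, θ_B + θ_t = 90°.
θ_B = 90° − 53.16° = 36.84°.

θ_B ≈ 36.84°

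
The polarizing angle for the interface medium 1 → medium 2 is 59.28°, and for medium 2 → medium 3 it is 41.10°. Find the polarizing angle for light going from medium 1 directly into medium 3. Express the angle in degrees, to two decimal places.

Each Brewster angle gives a ratio: n₂/n₁ = tan 59.28° = 1.6829, n₃/n₂ = tan 41.10° = 0.8724.
Multiplying, n₃/n₁ = 1.6829 × 0.8724 = 1.4680, and θ_B(1→3) = arctan 1.4680 = 55.74°.

θ_B ≈ 55.74°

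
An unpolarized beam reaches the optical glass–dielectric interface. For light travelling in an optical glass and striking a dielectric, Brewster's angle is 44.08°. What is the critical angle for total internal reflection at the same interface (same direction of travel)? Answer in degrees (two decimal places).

From Brewster, n₂/n₁ = tan θ_B = tan 44.08° = 0.9684.
Then sin θ_c = n₂/n₁ = 0.9684, so θ_c = arcsin 0.9684 = 75.56°.

θ_c ≈ 75.56°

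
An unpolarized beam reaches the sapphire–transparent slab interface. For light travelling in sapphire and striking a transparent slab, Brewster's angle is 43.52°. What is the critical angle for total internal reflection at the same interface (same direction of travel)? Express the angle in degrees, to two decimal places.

tan θ_B = n₂/n₁ = tan 43.52° = 0.9496.
Total internal reflection: sin θ_c = n₂/n₁ = 0.9496.
θ_c = arcsin(0.9496) = 71.74°.

θ_c ≈ 71.74°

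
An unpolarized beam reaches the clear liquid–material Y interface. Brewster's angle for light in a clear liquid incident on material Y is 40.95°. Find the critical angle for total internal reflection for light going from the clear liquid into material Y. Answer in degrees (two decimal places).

tan θ_B = n₂/n₁ = tan 40.95° = 0.8678.
Total internal reflection: sin θ_c = n₂/n₁ = 0.8678.
θ_c = arcsin(0.8678) = 60.20°.

θ_c ≈ 60.20°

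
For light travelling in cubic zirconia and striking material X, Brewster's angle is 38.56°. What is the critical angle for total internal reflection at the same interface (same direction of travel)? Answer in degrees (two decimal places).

θ_c ≈ 52.86°

tan θ_B = n₂/n₁ = tan 38.56° = 0.7971.
Total internal reflection: sin θ_c = n₂/n₁ = 0.7971.
θ_c = arcsin(0.7971) = 52.86°.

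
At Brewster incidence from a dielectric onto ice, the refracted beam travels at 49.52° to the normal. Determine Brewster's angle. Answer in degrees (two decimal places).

Brewster's condition makes the reflected and refracted beams perpendicular: θ_B + θ_t = 90°.
θ_B = 90° − 49.52° = 40.48°.

θ_B ≈ 40.48°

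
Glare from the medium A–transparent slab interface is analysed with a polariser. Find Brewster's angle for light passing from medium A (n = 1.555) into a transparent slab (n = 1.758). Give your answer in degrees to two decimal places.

Here n₂/n₁ = 1.758/1.555 = 1.1305, and Brewster's law gives tan θ_B = n₂/n₁.
θ_B = arctan(1.1305) = 48.51°.

θ_B ≈ 48.51°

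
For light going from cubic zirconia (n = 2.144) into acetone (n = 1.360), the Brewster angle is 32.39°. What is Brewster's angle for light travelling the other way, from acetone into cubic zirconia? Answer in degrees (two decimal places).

θ_B' ≈ 57.61°

Reversing the direction swaps n₁ and n₂, so tan θ_B' = 1/tan θ_B and θ_B' = 90° − θ_B.
Hence θ_B' = 90° − 32.39° = 57.61°.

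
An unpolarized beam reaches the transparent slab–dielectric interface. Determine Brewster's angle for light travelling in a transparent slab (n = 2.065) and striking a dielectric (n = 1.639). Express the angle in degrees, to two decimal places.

Brewster's condition: tan θ_B = n₂/n₁ = 1.639/2.065 = 0.7937. Taking the arctangent, θ_B = 38.44°.

θ_B ≈ 38.44°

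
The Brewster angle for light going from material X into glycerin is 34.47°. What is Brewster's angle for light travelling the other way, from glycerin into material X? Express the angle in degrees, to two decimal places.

θ_B' ≈ 55.53°

The two Brewster angles are complementary: θ_B' = 90° − θ_B = 90° − 34.47° = 55.53°.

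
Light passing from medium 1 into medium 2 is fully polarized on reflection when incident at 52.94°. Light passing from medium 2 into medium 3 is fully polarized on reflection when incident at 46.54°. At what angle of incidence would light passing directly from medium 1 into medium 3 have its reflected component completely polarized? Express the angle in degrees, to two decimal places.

n₂/n₁ = tan 52.94° = 1.3242 and n₃/n₂ = tan 46.54° = 1.0553.
So n₃/n₁ = (n₂/n₁)(n₃/n₂) = 1.3242 × 1.0553 = 1.3973.
θ_B(1→3) = arctan(1.3973) = 54.41°.

θ_B ≈ 54.41°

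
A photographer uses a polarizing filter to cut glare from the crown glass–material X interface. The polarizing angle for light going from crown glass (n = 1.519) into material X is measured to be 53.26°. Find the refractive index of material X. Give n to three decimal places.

n ≈ 2.035

Full polarization of the reflected beam means tan θ_B = n₂/n₁, where n₁ is the incident medium (crown glass).
n₂ = n₁ tan θ_B = 1.519 × tan 53.26° = 2.035.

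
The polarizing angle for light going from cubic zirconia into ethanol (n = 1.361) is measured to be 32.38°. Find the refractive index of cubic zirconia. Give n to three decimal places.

At the polarizing angle, tan θ_B = n₂/n₁ with n₁ on the incident side (cubic zirconia) and n₂ on the transmitted side (ethanol).
n₁ = n₂ / tan θ_B = 1.361 / tan 32.38° = 2.146.

n ≈ 2.146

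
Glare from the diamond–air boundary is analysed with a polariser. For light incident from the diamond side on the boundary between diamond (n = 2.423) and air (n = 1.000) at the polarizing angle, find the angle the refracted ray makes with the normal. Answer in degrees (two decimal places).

tan θ_B = n₂/n₁ = 1.000/2.423 = 0.4127, so θ_B = 22.43°.
Since θ_B + θ_t = 90° at Brewster incidence, θ_t = 90° − 22.43° = 67.57°.

θ_t ≈ 67.57°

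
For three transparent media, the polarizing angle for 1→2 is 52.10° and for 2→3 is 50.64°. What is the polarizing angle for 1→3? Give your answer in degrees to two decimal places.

θ_B ≈ 57.44°

Each Brewster angle gives a ratio: n₂/n₁ = tan 52.10° = 1.2846, n₃/n₂ = tan 50.64° = 1.2192.
n₃/n₁ = 1.5661. Then tan θ_B(1→3) = n₃/n₁, so θ_B(1→3) = arctan(1.5661) = 57.44°.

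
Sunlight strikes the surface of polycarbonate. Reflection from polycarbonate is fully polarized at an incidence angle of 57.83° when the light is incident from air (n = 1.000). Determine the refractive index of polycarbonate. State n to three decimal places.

Full polarization of the reflected beam means tan θ_B = n₂/n₁, where n₁ is the incident medium (air).
n₂ = n₁ tan θ_B = 1.000 × tan 57.83° = 1.590.

n ≈ 1.590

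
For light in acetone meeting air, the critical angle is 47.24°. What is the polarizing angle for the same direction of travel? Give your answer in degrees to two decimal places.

At the critical angle sin θ_c = n₂/n₁, giving n₂/n₁ = sin 47.24° = 0.7342.
Then tan θ_B = n₂/n₁ = 0.7342, so θ_B = arctan 0.7342 = 36.29°.

θ_B ≈ 36.29°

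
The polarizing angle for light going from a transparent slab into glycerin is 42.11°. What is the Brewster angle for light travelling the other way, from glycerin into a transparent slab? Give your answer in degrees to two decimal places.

The two Brewster angles are complementary: θ_B' = 90° − θ_B = 90° − 42.11° = 47.89°.

θ_B' ≈ 47.89°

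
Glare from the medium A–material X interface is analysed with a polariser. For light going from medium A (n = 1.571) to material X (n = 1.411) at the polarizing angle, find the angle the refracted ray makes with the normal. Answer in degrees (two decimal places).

θ_t ≈ 48.07°

tan θ_B = n₂/n₁ = 1.411/1.571 = 0.8982, so θ_B = 41.93°.
At Brewster's angle the reflected and refracted rays are perpendicular, so θ_t = 90° − θ_B = 90° − 41.93° = 48.07°.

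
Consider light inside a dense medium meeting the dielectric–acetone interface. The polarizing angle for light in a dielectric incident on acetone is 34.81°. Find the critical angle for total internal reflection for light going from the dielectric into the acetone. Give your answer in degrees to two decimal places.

n₂/n₁ = tan 34.81° = 0.6953; the critical angle satisfies sin θ_c = n₂/n₁.
θ_c = arcsin(0.6953) = 44.05°.

θ_c ≈ 44.05°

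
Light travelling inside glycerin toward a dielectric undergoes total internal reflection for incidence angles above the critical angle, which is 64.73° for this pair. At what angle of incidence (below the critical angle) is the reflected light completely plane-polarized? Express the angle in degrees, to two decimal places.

sin θ_c = n₂/n₁, so n₂/n₁ = sin 64.73° = 0.9043.
Brewster: tan θ_B = n₂/n₁ = 0.9043.
θ_B = arctan(0.9043) = 42.12°.

θ_B ≈ 42.12°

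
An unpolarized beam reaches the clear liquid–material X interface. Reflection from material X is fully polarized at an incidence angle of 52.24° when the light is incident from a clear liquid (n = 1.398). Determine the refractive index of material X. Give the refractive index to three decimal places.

n ≈ 1.805

At the Brewster angle, tan θ_B = n₂/n₁ with n₁ on the incident side (a clear liquid) and n₂ on the transmitted side (material X).
n₂ = n₁ tan θ_B = 1.398 × tan 52.24° = 1.805.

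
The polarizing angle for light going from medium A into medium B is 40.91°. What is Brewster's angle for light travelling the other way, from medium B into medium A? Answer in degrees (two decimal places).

tan θ_B' = n₁/n₂ = 1/tan θ_B, so θ_B' = 90° − θ_B.
θ_B' = 90° − 40.91° = 49.09°.

θ_B' ≈ 49.09°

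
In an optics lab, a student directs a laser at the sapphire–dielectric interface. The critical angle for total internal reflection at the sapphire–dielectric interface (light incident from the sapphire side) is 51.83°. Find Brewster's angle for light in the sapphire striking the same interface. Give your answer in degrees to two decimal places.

sin θ_c = n₂/n₁, so n₂/n₁ = sin 51.83° = 0.7862.
Brewster: tan θ_B = n₂/n₁ = 0.7862.
θ_B = arctan(0.7862) = 38.17°.

θ_B ≈ 38.17°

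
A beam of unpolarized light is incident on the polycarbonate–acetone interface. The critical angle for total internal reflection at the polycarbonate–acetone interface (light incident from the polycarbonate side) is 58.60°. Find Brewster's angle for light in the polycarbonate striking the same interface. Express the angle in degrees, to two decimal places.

n₂/n₁ = sin θ_c = sin 58.60° = 0.8536.
tan θ_B equals the same ratio, so θ_B = arctan(0.8536) = 40.48°.

θ_B ≈ 40.48°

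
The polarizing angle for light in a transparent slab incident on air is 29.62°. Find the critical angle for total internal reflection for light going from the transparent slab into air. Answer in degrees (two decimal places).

θ_c ≈ 34.65°

tan θ_B = n₂/n₁ = tan 29.62° = 0.5685.
Total internal reflection: sin θ_c = n₂/n₁ = 0.5685.
θ_c = arcsin(0.5685) = 34.65°.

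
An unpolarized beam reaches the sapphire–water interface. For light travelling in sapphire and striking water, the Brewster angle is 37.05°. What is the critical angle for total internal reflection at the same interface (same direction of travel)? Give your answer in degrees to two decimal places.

θ_c ≈ 49.02°

From Brewster, n₂/n₁ = tan θ_B = tan 37.05° = 0.7549.
Then sin θ_c = n₂/n₁ = 0.7549, so θ_c = arcsin 0.7549 = 49.02°.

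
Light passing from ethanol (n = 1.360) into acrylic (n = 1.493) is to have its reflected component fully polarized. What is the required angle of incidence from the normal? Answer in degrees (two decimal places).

tan θ_B = n₂/n₁ = 1.493/1.360 = 1.0978.
θ_B = arctan(1.0978) = 47.67°.

θ_B ≈ 47.67°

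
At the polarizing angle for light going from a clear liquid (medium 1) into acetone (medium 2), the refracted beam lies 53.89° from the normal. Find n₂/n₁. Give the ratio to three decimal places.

At Brewster incidence θ_B = 90° − θ_t = 90° − 53.89° = 36.11°.
tan θ_B = n₂/n₁, so n₂/n₁ = tan 36.11° = 0.729.

n₂/n₁ ≈ 0.729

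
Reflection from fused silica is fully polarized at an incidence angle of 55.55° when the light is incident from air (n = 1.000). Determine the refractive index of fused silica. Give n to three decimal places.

n ≈ 1.458

Brewster's law: tan θ_B = n₂/n₁ (light incident in air, refracted into fused silica).
n₂ = n₁ tan θ_B = 1.000 × tan 55.55° = 1.458.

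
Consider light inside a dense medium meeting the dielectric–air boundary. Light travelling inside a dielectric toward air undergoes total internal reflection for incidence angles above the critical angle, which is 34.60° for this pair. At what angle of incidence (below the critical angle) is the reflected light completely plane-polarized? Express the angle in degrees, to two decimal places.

θ_B ≈ 29.59°

n₂/n₁ = sin θ_c = sin 34.60° = 0.5678.
tan θ_B equals the same ratio, so θ_B = arctan(0.5678) = 29.59°.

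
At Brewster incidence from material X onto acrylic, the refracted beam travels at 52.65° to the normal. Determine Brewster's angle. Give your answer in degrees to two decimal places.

At Brewster's angle the reflected and refracted rays are perpendicular, so θ_B + θ_t = 90°.
θ_B = 90° − 52.65° = 37.35°.

θ_B ≈ 37.35°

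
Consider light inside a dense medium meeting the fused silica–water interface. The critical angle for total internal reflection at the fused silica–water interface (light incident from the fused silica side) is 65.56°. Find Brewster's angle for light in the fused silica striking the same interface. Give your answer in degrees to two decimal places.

sin θ_c = n₂/n₁, so n₂/n₁ = sin 65.56° = 0.9104.
Brewster: tan θ_B = n₂/n₁ = 0.9104.
θ_B = arctan(0.9104) = 42.31°.

θ_B ≈ 42.31°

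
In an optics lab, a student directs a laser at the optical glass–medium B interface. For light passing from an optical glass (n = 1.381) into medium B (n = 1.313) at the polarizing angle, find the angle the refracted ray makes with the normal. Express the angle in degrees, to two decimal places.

tan θ_B = n₂/n₁ = 1.313/1.381 = 0.9508, so θ_B = 43.55°.
Since θ_B + θ_t = 90° at Brewster incidence, θ_t = 90° − 43.55° = 46.45°.

θ_t ≈ 46.45°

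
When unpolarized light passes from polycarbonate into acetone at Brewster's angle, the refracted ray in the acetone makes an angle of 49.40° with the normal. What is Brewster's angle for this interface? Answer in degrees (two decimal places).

Brewster's condition makes the reflected and refracted beams perpendicular: θ_B + θ_t = 90°.
θ_B = 90° − 49.40° = 40.60°.

θ_B ≈ 40.60°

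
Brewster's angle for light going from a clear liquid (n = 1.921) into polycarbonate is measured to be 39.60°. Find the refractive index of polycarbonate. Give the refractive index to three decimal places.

n ≈ 1.589

Full polarization of the reflected beam means tan θ_B = n₂/n₁, where n₁ is the incident medium (a clear liquid).
n₂ = n₁ tan θ_B = 1.921 × tan 39.60° = 1.589.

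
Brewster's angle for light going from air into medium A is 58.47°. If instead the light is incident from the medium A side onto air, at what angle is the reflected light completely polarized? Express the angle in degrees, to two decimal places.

The two Brewster angles are complementary: θ_B' = 90° − θ_B = 90° − 58.47° = 31.53°.

θ_B' ≈ 31.53°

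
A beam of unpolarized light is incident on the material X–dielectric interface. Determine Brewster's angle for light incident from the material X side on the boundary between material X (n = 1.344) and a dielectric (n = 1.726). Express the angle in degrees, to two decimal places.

θ_B ≈ 52.09°

The reflected p-component vanishes when tan θ_B = n₂/n₁.
Brewster's condition: tan θ_B = n₂/n₁ = 1.726/1.344 = 1.2842.
θ_B = arctan(1.2842) = 52.09°.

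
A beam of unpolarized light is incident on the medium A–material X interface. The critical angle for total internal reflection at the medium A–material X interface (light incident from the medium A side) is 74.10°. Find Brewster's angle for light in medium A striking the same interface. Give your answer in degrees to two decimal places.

θ_B ≈ 43.88°

sin θ_c = n₂/n₁, so n₂/n₁ = sin 74.10° = 0.9617.
Brewster: tan θ_B = n₂/n₁ = 0.9617.
θ_B = arctan(0.9617) = 43.88°.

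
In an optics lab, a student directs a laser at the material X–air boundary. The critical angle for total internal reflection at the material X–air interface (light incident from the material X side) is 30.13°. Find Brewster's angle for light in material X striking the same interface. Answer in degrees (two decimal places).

θ_B ≈ 26.65°

n₂/n₁ = sin θ_c = sin 30.13° = 0.5020.
tan θ_B equals the same ratio, so θ_B = arctan(0.5020) = 26.65°.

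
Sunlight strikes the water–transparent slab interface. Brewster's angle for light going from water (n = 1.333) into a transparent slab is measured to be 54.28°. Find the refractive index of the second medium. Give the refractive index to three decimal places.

Brewster's law: tan θ_B = n₂/n₁ (light incident in water, refracted into a transparent slab).
n₂ = n₁ tan θ_B = 1.333 × tan 54.28° = 1.854.

n ≈ 1.854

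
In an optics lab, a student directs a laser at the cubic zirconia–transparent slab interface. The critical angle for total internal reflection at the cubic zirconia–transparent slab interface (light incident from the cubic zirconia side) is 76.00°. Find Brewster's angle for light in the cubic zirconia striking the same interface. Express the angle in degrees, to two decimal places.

sin θ_c = n₂/n₁, so n₂/n₁ = sin 76.00° = 0.9703.
Brewster: tan θ_B = n₂/n₁ = 0.9703.
θ_B = arctan(0.9703) = 44.14°.

θ_B ≈ 44.14°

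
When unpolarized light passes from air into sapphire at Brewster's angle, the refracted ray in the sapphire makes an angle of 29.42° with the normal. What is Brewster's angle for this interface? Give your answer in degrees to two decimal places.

At Brewster's angle the reflected and refracted rays are perpendicular, so θ_B + θ_t = 90°.
So θ_B = 90° − θ_t = 90° − 29.42° = 60.58°.

θ_B ≈ 60.58°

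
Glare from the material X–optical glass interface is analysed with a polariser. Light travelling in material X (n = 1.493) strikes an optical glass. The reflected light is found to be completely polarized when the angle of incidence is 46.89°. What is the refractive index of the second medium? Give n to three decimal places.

n ≈ 1.595

At the polarizing angle, tan θ_B = n₂/n₁ with n₁ on the incident side (material X) and n₂ on the transmitted side (an optical glass).
n₂ = n₁ tan θ_B = 1.493 × tan 46.89° = 1.595.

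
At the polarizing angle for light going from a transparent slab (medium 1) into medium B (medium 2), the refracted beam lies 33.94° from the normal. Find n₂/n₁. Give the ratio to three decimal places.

n₂/n₁ ≈ 1.486

θ_B + θ_t = 90°, so θ_B = 90° − 33.94° = 56.06°.
tan θ_B = n₂/n₁, so n₂/n₁ = tan 56.06° = 1.486.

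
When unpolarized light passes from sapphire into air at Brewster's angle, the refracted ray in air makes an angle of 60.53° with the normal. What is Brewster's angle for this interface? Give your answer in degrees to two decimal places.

θ_B ≈ 29.47°

At Brewster's angle the reflected and refracted rays are perpendicular, so θ_B + θ_t = 90°.
θ_B = 90° − 60.53° = 29.47°.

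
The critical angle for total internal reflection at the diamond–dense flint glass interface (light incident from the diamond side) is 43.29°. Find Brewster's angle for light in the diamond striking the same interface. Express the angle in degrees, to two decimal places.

θ_B ≈ 34.44°

sin θ_c = n₂/n₁, so n₂/n₁ = sin 43.29° = 0.6857.
Brewster: tan θ_B = n₂/n₁ = 0.6857.
θ_B = arctan(0.6857) = 34.44°.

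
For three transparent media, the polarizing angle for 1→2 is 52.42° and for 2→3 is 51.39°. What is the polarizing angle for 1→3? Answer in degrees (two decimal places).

θ_B ≈ 58.43°

tan θ_B(1→2) = n₂/n₁ = tan 52.42° = 1.2995.
tan θ_B(2→3) = n₃/n₂ = tan 51.39° = 1.2522.
n₃/n₁ = 1.6272. Then tan θ_B(1→3) = n₃/n₁, so θ_B(1→3) = arctan(1.6272) = 58.43°.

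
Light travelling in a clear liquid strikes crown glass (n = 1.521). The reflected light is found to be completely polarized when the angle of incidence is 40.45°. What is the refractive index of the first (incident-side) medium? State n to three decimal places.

n ≈ 1.784

Brewster's law: tan θ_B = n₂/n₁ (light incident in a clear liquid, refracted into crown glass).
n₁ = n₂ / tan θ_B = 1.521 / tan 40.45° = 1.784.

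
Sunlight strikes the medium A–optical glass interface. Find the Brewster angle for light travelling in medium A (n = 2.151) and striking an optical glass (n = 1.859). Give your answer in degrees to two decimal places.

θ_B ≈ 40.84°

The reflected p-component vanishes when tan θ_B = n₂/n₁.
Here n₂/n₁ = 1.859/2.151 = 0.8642, and Brewster's law gives tan θ_B = n₂/n₁.
So θ_B = arctan 0.8642 = 40.84°.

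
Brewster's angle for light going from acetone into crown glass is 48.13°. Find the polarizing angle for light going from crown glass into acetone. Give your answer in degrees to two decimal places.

The two Brewster angles are complementary: θ_B' = 90° − θ_B = 90° − 48.13° = 41.87°.

θ_B' ≈ 41.87°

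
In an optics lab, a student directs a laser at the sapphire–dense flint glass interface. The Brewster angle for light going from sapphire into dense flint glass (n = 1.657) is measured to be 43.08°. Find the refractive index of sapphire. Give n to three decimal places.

Full polarization of the reflected beam means tan θ_B = n₂/n₁, where n₁ is the incident medium (sapphire).
n₁ = n₂ / tan θ_B = 1.657 / tan 43.08° = 1.772.

n ≈ 1.772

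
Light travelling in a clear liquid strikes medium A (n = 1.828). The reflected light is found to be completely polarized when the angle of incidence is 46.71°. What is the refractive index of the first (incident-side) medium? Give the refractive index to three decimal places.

Full polarization of the reflected beam means tan θ_B = n₂/n₁, where n₁ is the incident medium (a clear liquid).
n₁ = n₂ / tan θ_B = 1.828 / tan 46.71° = 1.722.

n ≈ 1.722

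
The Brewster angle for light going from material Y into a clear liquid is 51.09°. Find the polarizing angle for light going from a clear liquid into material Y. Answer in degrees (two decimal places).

θ_B' ≈ 38.91°

tan θ_B' = n₁/n₂ = 1/tan θ_B, so θ_B' = 90° − θ_B.
θ_B' = 90° − 51.09° = 38.91°.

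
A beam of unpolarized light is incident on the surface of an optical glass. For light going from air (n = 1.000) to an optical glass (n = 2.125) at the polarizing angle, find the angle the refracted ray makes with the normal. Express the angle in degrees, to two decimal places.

First find Brewster's angle: tan θ_B = 2.125/1.000 = 2.1250, giving θ_B = 64.80°.
The refracted ray is perpendicular to the reflected ray, so θ_t = 90° − θ_B = 25.20°.

θ_t ≈ 25.20°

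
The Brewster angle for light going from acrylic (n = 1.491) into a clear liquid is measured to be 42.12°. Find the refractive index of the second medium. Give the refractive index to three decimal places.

Brewster's law: tan θ_B = n₂/n₁ (light incident in acrylic, refracted into a clear liquid).
n₂ = n₁ tan θ_B = 1.491 × tan 42.12° = 1.348.

n ≈ 1.348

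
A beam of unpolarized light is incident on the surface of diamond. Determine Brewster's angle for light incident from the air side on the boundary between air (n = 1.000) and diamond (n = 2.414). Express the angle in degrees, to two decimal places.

θ_B ≈ 67.50°

At Brewster's angle the reflected and refracted rays are perpendicular, which with Snell's law gives tan θ_B = n₂/n₁.
Brewster's condition: tan θ_B = n₂/n₁ = 2.414/1.000 = 2.4140. Taking the arctangent, θ_B = 67.50°.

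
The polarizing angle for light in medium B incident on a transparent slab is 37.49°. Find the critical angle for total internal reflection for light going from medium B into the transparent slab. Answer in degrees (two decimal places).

From Brewster, n₂/n₁ = tan θ_B = tan 37.49° = 0.7670.
Then sin θ_c = n₂/n₁ = 0.7670, so θ_c = arcsin 0.7670 = 50.09°.

θ_c ≈ 50.09°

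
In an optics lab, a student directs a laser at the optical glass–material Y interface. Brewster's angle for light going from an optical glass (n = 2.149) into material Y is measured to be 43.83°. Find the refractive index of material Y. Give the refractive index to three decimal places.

n ≈ 2.063

Full polarization of the reflected beam means tan θ_B = n₂/n₁, where n₁ is the incident medium (an optical glass).
n₂ = n₁ tan θ_B = 2.149 × tan 43.83° = 2.063.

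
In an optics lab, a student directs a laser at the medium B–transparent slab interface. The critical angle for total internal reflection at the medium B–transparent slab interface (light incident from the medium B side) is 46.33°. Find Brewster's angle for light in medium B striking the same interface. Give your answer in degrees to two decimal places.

At the critical angle sin θ_c = n₂/n₁, giving n₂/n₁ = sin 46.33° = 0.7233.
Then tan θ_B = n₂/n₁ = 0.7233, so θ_B = arctan 0.7233 = 35.88°.

θ_B ≈ 35.88°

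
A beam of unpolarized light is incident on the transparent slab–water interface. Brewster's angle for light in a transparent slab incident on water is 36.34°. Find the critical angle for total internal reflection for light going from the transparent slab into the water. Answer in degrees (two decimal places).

tan θ_B = n₂/n₁ = tan 36.34° = 0.7356.
Total internal reflection: sin θ_c = n₂/n₁ = 0.7356.
θ_c = arcsin(0.7356) = 47.36°.

θ_c ≈ 47.36°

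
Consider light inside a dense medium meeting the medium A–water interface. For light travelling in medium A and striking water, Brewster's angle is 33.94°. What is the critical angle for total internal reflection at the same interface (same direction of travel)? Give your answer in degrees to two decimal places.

θ_c ≈ 42.30°

tan θ_B = n₂/n₁ = tan 33.94° = 0.6730.
Total internal reflection: sin θ_c = n₂/n₁ = 0.6730.
θ_c = arcsin(0.6730) = 42.30°.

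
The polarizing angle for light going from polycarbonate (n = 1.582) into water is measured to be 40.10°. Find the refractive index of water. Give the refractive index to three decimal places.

n ≈ 1.332

At the polarizing angle, tan θ_B = n₂/n₁ with n₁ on the incident side (polycarbonate) and n₂ on the transmitted side (water).
n₂ = n₁ tan θ_B = 1.582 × tan 40.10° = 1.332.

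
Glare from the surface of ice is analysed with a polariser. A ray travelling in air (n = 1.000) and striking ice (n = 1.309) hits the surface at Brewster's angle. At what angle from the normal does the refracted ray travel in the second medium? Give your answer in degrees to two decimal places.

First find Brewster's angle: tan θ_B = 1.309/1.000 = 1.3090, giving θ_B = 52.62°.
The refracted ray is perpendicular to the reflected ray, so θ_t = 90° − θ_B = 37.38°.

θ_t ≈ 37.38°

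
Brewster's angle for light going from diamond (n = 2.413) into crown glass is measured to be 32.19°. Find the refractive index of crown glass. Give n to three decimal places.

n ≈ 1.519

Full polarization of the reflected beam means tan θ_B = n₂/n₁, where n₁ is the incident medium (diamond).
n₂ = n₁ tan θ_B = 2.413 × tan 32.19° = 1.519.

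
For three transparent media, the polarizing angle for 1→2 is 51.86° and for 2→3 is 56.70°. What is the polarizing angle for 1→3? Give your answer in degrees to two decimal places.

n₂/n₁ = tan 51.86° = 1.2735 and n₃/n₂ = tan 56.70° = 1.5224.
Multiplying, n₃/n₁ = 1.2735 × 1.5224 = 1.9387, and θ_B(1→3) = arctan 1.9387 = 62.72°.

θ_B ≈ 62.72°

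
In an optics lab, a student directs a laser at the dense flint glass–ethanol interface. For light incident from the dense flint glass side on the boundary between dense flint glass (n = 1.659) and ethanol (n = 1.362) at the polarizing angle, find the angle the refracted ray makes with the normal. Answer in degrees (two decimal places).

θ_t ≈ 50.61°

θ_B = arctan(n₂/n₁) = arctan(1.362/1.659) = 39.39°.
At Brewster's angle the reflected and refracted rays are perpendicular, so θ_t = 90° − θ_B = 90° − 39.39° = 50.61°.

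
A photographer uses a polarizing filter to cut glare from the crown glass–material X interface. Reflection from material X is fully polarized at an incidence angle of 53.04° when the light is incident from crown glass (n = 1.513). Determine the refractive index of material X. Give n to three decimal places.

n ≈ 2.011

At the Brewster angle, tan θ_B = n₂/n₁ with n₁ on the incident side (crown glass) and n₂ on the transmitted side (material X).
n₂ = n₁ tan θ_B = 1.513 × tan 53.04° = 2.011.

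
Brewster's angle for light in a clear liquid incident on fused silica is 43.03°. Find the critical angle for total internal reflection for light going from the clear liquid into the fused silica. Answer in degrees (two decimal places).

From Brewster, n₂/n₁ = tan θ_B = tan 43.03° = 0.9335.
Then sin θ_c = n₂/n₁ = 0.9335, so θ_c = arcsin 0.9335 = 68.99°.

θ_c ≈ 68.99°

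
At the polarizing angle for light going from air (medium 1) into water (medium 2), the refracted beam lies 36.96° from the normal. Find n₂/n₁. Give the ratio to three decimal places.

θ_B + θ_t = 90°, so θ_B = 90° − 36.96° = 53.04°.
Then n₂/n₁ = tan θ_B = tan 53.04° = 1.329.

n₂/n₁ ≈ 1.329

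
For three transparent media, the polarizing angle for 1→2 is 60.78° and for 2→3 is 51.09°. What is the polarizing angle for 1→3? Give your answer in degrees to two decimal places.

θ_B ≈ 65.70°

Each Brewster angle gives a ratio: n₂/n₁ = tan 60.78° = 1.7878, n₃/n₂ = tan 51.09° = 1.2389.
n₃/n₁ = 2.2149. Then tan θ_B(1→3) = n₃/n₁, so θ_B(1→3) = arctan(2.2149) = 65.70°.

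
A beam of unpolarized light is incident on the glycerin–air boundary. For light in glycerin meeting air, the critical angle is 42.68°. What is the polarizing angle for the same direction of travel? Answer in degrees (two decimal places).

n₂/n₁ = sin θ_c = sin 42.68° = 0.6779.
tan θ_B equals the same ratio, so θ_B = arctan(0.6779) = 34.13°.

θ_B ≈ 34.13°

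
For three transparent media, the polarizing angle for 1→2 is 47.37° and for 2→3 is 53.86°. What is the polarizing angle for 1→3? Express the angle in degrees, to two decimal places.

Each Brewster angle gives a ratio: n₂/n₁ = tan 47.37° = 1.0863, n₃/n₂ = tan 53.86° = 1.3693.
Multiplying, n₃/n₁ = 1.0863 × 1.3693 = 1.4876, and θ_B(1→3) = arctan 1.4876 = 56.09°.

θ_B ≈ 56.09°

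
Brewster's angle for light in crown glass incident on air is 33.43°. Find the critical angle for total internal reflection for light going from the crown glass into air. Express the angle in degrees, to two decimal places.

tan θ_B = n₂/n₁ = tan 33.43° = 0.6601.
Total internal reflection: sin θ_c = n₂/n₁ = 0.6601.
θ_c = arcsin(0.6601) = 41.31°.

θ_c ≈ 41.31°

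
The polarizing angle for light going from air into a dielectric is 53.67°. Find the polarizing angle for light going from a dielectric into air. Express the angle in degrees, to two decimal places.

tan θ_B' = n₁/n₂ = 1/tan θ_B, so θ_B' = 90° − θ_B.
θ_B' = 90° − 53.67° = 36.33°.

θ_B' ≈ 36.33°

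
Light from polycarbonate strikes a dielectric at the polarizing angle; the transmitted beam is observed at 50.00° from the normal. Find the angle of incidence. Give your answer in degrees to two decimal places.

At Brewster's angle the reflected and refracted rays are perpendicular, so θ_B + θ_t = 90°.
θ_B = 90° − 50.00° = 40.00°.

θ_B ≈ 40.00°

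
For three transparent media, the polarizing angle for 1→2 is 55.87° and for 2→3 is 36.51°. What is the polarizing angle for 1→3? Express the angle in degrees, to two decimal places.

n₂/n₁ = tan 55.87° = 1.4753 and n₃/n₂ = tan 36.51° = 0.7402.
So n₃/n₁ = (n₂/n₁)(n₃/n₂) = 1.4753 × 0.7402 = 1.0921.
θ_B(1→3) = arctan(1.0921) = 47.52°.

θ_B ≈ 47.52°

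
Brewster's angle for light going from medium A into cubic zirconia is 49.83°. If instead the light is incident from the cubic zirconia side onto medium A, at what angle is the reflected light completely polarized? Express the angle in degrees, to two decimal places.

tan θ_B' = n₁/n₂ = 1/tan θ_B, so θ_B' = 90° − θ_B.
θ_B' = 90° − 49.83° = 40.17°.

θ_B' ≈ 40.17°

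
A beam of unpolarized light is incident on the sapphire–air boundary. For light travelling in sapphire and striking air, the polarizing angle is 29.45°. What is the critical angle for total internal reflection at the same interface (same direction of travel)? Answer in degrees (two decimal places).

θ_c ≈ 34.38°

tan θ_B = n₂/n₁ = tan 29.45° = 0.5646.
Total internal reflection: sin θ_c = n₂/n₁ = 0.5646.
θ_c = arcsin(0.5646) = 34.38°.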